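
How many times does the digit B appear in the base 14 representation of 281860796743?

281860796743 in base 14 is D8DC03B371.
The digit B appears 1 time.

1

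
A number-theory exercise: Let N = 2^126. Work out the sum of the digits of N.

2^126 = 85070591730234615865843651857942052864
Sum of its 38 digits: 172.

172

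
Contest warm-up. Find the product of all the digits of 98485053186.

9×8×4×8×5×0×5×3×1×8×6 = 0

0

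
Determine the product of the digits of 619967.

6×1×9×9×6×7 = 20412

20412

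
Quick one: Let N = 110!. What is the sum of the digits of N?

110! = 15882455415227429404253703127090772871724410234473563207581748318444567162948183030959960131517678520479243672638179990208521148623422266876757623911219200000000000000000000000000
Sum of its 179 digits: 657.

657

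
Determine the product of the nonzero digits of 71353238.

15120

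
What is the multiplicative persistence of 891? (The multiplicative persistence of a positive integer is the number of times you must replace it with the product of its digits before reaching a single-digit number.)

3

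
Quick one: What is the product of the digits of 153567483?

302400

1×5×3×5×6×7×4×8×3 = 302400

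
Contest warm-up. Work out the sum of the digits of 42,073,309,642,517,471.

4+2+0+7+3+3+0+9+6+4+2+5+1+7+4+7+1 = 65

65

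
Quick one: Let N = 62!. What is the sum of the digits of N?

62! = 31469973260387937525653122354950764088012280797258232192163168247821107200000000000000
Sum of its 86 digits: 306.

306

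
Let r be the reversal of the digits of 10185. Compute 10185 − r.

Reverse of 10185 is 58101.
10185 − 58101 = -47916

-47916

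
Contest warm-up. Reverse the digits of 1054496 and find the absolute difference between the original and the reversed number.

5890005

Reverse of 1054496 is 6944501.
|1054496 − 6944501| = 5890005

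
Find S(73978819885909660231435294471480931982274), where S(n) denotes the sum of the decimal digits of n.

205

7+3+9+7+8+8+1+9+8+8+5+9+0+9+6+6+0+2+3+1+4+3+5+2+9+4+4+7+1+4+8+0+9+3+1+9+8+2+2+7+4 = 205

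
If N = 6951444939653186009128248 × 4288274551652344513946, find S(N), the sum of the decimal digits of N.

6951444939653186009128248 × 4288274551652344513946 = 29809704431927225299394358522551742460738546608
Sum of its 47 digits: 216.

216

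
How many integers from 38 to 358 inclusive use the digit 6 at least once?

The integers in [38, 358] that use the digit 6 at least once: 46, 56, 60, 61, 62, 63, …, 346, 356.
59 qualify.

59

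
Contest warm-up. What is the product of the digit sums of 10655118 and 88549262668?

1728

S(10655118) = 1+0+6+5+5+1+1+8 = 27.
S(88549262668) = 8+8+5+4+9+2+6+2+6+6+8 = 64.
27 · 64 = 1728.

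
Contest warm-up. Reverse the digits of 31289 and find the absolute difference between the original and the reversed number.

66924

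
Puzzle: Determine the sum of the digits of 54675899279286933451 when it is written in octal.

83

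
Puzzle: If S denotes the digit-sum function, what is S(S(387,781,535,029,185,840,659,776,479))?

9

First digit sum: 144.
1+4+4 = 9.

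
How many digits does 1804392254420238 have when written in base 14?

1804392254420238 in base 14 is 23B810A02ADD70, which has 14 digits.

14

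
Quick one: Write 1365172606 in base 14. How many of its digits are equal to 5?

1

1365172606 in base 14 is CD447C50.
The digit 5 appears 1 time.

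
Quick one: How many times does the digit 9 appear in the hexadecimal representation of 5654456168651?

1

5654456168651 in base 16 is 52487D9F0CB.
The digit 9 appears 1 time.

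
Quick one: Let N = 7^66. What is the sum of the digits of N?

262

7^66 = 59768263894155949306790119265585619217025149412430681649
Sum of its 56 digits: 262.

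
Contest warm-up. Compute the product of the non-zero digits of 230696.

1944

2×3×6×9×6 = 1944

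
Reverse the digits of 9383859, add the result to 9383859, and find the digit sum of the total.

54

Reversal of 9383859 is 9583839; 9383859 + 9583839 = 18967698.
Digit sum of 18967698: 1+8+9+6+7+6+9+8 = 54.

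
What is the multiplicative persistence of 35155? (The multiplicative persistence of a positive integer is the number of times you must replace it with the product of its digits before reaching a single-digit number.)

35155 → 375 → 105 → 0 (3 steps)

3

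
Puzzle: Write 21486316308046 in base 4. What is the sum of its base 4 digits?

28

21486316308046 in base 4 is 10320222230100010121032.
Digit sum: 1+0+3+2+0+2+2+2+2+3+0+1+0+0+0+1+0+1+2+1+0+3+2 = 28.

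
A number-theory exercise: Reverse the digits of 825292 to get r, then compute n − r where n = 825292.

532764

Reverse of 825292 is 292528.
825292 − 292528 = 532764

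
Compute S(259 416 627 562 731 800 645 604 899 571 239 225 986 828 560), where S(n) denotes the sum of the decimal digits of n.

213

2+5+9+4+1+6+6+2+7+5+6+2+7+3+1+8+0+0+6+4+5+6+0+4+8+9+9+5+7+1+2+3+9+2+2+5+9+8+6+8+2+8+5+6+0 = 213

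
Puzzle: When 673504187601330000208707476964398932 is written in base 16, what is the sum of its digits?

217

673504187601330000208707476964398932 in base 16 is 81B651F83918F04930FC3D9DAE5754.
Digit sum: 8+1+11+6+5+1+15+8+3+9+1+8+15+0+4+9+3+0+15+12+3+13+9+13+10+14+5+7+5+4 = 217.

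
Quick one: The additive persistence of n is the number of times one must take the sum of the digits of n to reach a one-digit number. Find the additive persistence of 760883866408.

3

760883866408 → 64 → 10 → 1 (3 steps)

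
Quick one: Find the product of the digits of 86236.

8×6×2×3×6 = 1728

1728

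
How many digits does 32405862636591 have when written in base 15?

32405862636591 in base 15 is 3B2E3E202796, which has 12 digits.

12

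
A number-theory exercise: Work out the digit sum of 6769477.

6+7+6+9+4+7+7 = 46

46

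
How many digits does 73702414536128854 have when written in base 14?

73702414536128854 in base 14 is 68C011C7B453D30, which has 15 digits.

15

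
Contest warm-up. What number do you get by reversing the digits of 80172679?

97627108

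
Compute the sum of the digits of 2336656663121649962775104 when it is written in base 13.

2336656663121649962775104 in base 13 is 95C46964B150C548692967.
Digit sum: 9+5+12+4+6+9+6+4+11+1+5+0+12+5+4+8+6+9+2+9+6+7 = 140.

140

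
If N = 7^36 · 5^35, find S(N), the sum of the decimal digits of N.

263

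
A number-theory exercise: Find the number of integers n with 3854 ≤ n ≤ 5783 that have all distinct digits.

967

The integers in [3854, 5783] that have all distinct digits: 3854, 3856, 3857, 3859, 3860, 3861, …, 5782, 5783.
967 qualify.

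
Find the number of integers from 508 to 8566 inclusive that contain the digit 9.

2174

The integers in [508, 8566] that contain the digit 9: 509, 519, 529, 539, 549, 559, …, 8549, 8559.
2174 qualify.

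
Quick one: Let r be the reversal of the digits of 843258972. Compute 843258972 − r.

Reverse of 843258972 is 279852348.
843258972 − 279852348 = 563406624

563406624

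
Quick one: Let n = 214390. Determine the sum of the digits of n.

19

2+1+4+3+9+0 = 19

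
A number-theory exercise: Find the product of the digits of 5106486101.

0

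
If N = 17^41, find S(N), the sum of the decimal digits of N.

17^41 = 280805607755268602048174614102036928492604365174417
Sum of its 51 digits: 206.

206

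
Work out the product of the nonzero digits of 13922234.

1×3×9×2×2×2×3×4 = 2592

2592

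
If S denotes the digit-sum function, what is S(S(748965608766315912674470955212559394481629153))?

First digit sum: 219.
2+1+9 = 12.

12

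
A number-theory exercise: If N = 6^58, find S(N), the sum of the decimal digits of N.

171

6^58 = 1357602166130257152481187563160405662935023616
Sum of its 46 digits: 171.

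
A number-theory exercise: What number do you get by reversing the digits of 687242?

242786

Reversing 687242 gives 242786.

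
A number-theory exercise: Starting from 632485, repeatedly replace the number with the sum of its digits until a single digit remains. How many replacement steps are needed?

632485 → 28 → 10 → 1 (3 steps)

3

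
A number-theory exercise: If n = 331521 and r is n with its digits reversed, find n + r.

Reverse of 331521 is 125133.
331521 + 125133 = 456654

456654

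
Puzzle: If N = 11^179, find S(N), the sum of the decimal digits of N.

11^179 = 2566200843091914322487084161636278546952011658573820075817569601045039918708733145287293678025035968237109867148345791116199649672551917632750860148192984439962122532585070633436316283891
Sum of its 187 digits: 833.

833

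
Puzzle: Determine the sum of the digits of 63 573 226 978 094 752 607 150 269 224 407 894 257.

6+3+5+7+3+2+2+6+9+7+8+0+9+4+7+5+2+6+0+7+1+5+0+2+6+9+2+2+4+4+0+7+8+9+4+2+5+7 = 175

175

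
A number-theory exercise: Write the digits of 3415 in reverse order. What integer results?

5143

Reversing 3415 gives 5143.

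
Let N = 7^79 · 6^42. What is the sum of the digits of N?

450

7^79 · 6^42 = 2786747866046844610914363584138614688454101192491910984016843135369212593384012952861877225545269248
Sum of its 100 digits: 450.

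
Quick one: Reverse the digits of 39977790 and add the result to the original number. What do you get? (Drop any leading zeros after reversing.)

Reverse of 39977790 is 9777993.
39977790 + 9777993 = 49755783

49755783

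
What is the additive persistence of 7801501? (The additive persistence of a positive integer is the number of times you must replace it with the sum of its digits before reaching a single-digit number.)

7801501 → 22 → 4 (2 steps)

2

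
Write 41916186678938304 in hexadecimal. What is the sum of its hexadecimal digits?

41916186678938304 in base 16 is 94EA8CB9564AC0.
Digit sum: 9+4+14+10+8+12+11+9+5+6+4+10+12+0 = 114.

114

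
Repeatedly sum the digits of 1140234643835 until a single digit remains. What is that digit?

8

1+1+4+0+2+3+4+6+4+3+8+3+5 = 44
4+4 = 8
(Equivalently, 1140234643835 mod 9 = 8.)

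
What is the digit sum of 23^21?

152

23^21 = 39471584120695485887249589623
Sum of its 29 digits: 152.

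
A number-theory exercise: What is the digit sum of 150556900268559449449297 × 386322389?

134

150556900268559449449297 × 386322389 = 58163501392184628099777151410533
Sum of its 32 digits: 134.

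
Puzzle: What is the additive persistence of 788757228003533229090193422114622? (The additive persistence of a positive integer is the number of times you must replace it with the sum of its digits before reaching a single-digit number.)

3

788757228003533229090193422114622 → 127 → 10 → 1 (3 steps)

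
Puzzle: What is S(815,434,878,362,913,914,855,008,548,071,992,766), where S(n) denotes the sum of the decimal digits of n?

8+1+5+4+3+4+8+7+8+3+6+2+9+1+3+9+1+4+8+5+5+0+0+8+5+4+8+0+7+1+9+9+2+7+6+6 = 176

176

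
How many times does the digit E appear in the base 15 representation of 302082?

302082 in base 15 is 5E78C.
The digit E appears 1 time.

1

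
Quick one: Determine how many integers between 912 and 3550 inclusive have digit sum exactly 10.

133

The integers in [912, 3550] that have digit sum exactly 10: 1009, 1018, 1027, 1036, 1045, 1054, …, 3511, 3520.
133 qualify.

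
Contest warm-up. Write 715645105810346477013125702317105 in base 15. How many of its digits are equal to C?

5

715645105810346477013125702317105 in base 15 is C8E190C5BB32C76DC59CD0A23B8A.
The digit C appears 5 times.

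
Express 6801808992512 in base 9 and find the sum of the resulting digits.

64

6801808992512 in base 9 is 26066582548075.
Digit sum: 2+6+0+6+6+5+8+2+5+4+8+0+7+5 = 64.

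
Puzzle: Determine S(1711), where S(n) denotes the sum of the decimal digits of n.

10

1+7+1+1 = 10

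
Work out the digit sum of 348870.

30

3+4+8+8+7+0 = 30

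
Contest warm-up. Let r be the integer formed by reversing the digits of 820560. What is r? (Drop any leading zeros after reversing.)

Reversing 820560 gives 65028.

65028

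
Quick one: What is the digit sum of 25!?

25! = 15511210043330985984000000
Sum of its 26 digits: 72.

72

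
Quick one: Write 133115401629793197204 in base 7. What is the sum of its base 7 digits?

133115401629793197204 in base 7 is 460216310125132306123332.
Digit sum: 4+6+0+2+1+6+3+1+0+1+2+5+1+3+2+3+0+6+1+2+3+3+3+2 = 60.

60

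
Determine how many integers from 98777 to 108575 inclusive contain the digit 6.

The integers in [98777, 108575] that contain the digit 6: 98786, 98796, 98806, 98816, 98826, 98836, …, 108568, 108569.
3319 qualify.

3319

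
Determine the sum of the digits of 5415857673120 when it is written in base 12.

59

5415857673120 in base 12 is 73576793A200.
Digit sum: 7+3+5+7+6+7+9+3+10+2+0+0 = 59.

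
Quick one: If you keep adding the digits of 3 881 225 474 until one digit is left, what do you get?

8

3+8+8+1+2+2+5+4+7+4 = 44
4+4 = 8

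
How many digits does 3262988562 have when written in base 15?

9

3262988562 in base 15 is 1416E165C, which has 9 digits.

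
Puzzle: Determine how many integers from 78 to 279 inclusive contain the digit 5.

The integers in [78, 279] that contain the digit 5: 85, 95, 105, 115, 125, 135, …, 265, 275.
38 qualify.

38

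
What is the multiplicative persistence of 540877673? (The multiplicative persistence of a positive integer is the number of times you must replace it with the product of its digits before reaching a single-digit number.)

1

540877673 → 0 (1 step)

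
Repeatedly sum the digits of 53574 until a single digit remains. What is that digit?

6

5+3+5+7+4 = 24
2+4 = 6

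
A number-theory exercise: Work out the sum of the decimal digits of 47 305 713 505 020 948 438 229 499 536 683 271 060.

4+7+3+0+5+7+1+3+5+0+5+0+2+0+9+4+8+4+3+8+2+2+9+4+9+9+5+3+6+6+8+3+2+7+1+0+6+0 = 160

160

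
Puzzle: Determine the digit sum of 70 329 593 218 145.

7+0+3+2+9+5+9+3+2+1+8+1+4+5 = 59

59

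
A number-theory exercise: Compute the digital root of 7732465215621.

6

7+7+3+2+4+6+5+2+1+5+6+2+1 = 51
5+1 = 6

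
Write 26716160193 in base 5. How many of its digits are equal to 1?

5

26716160193 in base 5 is 414203314111233.
The digit 1 appears 5 times.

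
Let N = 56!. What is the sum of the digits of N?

333

56! = 710998587804863451854045647463724949736497978881168458687447040000000000000
Sum of its 75 digits: 333.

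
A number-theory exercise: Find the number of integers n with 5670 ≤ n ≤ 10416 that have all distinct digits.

2289

The integers in [5670, 10416] that have all distinct digits: 5670, 5671, 5672, 5673, 5674, 5678, …, 10397, 10398.
2289 qualify.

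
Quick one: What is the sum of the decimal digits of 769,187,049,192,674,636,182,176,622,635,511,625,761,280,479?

208

7+6+9+1+8+7+0+4+9+1+9+2+6+7+4+6+3+6+1+8+2+1+7+6+6+2+2+6+3+5+5+1+1+6+2+5+7+6+1+2+8+0+4+7+9 = 208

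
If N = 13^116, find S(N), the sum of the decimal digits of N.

13^116 = 1649790762567780369048541188011047325793472243541784821042779185100564014853187891722489037958520615433827318736705504642819733841
Sum of its 130 digits: 574.

574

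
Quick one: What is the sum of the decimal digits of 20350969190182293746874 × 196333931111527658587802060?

20350969190182293746874 × 196333931111527658587802060 = 3995585783038072281694020809336586081029655760440
Sum of its 49 digits: 219.

219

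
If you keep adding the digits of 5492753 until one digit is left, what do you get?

8

5+4+9+2+7+5+3 = 35
3+5 = 8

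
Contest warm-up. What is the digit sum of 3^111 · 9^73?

3^111 · 9^73 = 417025357131434198294819360368983909342656552425587413974814473290108217889299307823005307462328828565434996621646698306563
Sum of its 123 digits: 567.

567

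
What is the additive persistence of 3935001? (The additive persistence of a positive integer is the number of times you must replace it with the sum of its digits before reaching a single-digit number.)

2

3935001 → 21 → 3 (2 steps)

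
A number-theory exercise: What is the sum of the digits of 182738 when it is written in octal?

24

182738 in base 8 is 544722.
Digit sum: 5+4+4+7+2+2 = 24.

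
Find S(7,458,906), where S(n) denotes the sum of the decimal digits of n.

39

7+4+5+8+9+0+6 = 39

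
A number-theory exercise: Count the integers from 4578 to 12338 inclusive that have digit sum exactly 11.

The integers in [4578, 12338] that have digit sum exactly 11: 4601, 4610, 4700, 5006, 5015, 5024, …, 12323, 12332.
229 qualify.

229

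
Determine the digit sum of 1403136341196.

1+4+0+3+1+3+6+3+4+1+1+9+6 = 42

42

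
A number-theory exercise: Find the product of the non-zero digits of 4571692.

15120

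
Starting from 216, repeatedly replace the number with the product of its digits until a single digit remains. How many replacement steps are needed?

216 → 12 → 2 (2 steps)

2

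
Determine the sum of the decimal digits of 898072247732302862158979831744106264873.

183

8+9+8+0+7+2+2+4+7+7+3+2+3+0+2+8+6+2+1+5+8+9+7+9+8+3+1+7+4+4+1+0+6+2+6+4+8+7+3 = 183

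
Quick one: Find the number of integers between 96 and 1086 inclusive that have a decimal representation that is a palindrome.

The integers in [96, 1086] that have a decimal representation that is a palindrome: 99, 101, 111, 121, 131, 141, …, 999, 1001.
92 qualify.

92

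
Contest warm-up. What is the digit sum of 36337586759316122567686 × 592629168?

147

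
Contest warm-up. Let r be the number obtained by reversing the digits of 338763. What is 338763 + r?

706596

Reverse of 338763 is 367833.
338763 + 367833 = 706596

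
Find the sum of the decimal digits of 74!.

74! = 330788544151938641225953028221253782145683251820934971170611926835411235700971565459250872320000000000000000
Sum of its 108 digits: 378.

378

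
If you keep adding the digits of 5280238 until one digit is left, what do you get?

1

5+2+8+0+2+3+8 = 28
2+8 = 10
1+0 = 1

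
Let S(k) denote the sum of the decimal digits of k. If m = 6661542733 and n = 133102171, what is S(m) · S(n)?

S(6661542733) = 6+6+6+1+5+4+2+7+3+3 = 43.
S(133102171) = 1+3+3+1+0+2+1+7+1 = 19.
43 · 19 = 817.

817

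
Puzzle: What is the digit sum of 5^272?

889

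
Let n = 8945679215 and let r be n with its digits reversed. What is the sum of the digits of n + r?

Reversal of 8945679215 is 5129765498; 8945679215 + 5129765498 = 14075444713.
Digit sum of 14075444713: 1+4+0+7+5+4+4+4+7+1+3 = 40.

40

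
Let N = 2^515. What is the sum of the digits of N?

743

2^515 = 107262463439540776796592199985646769019834926564739147021788491549774112240588375814414994385335227421520254865491888406830031062495572559571469192048672768
Sum of its 156 digits: 743.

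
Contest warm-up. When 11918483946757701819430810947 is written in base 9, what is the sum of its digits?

147

11918483946757701819430810947 in base 9 is 246858235766874874225742488320.
Digit sum: 2+4+6+8+5+8+2+3+5+7+6+6+8+7+4+8+7+4+2+2+5+7+4+2+4+8+8+3+2+0 = 147.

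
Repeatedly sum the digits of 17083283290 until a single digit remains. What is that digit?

7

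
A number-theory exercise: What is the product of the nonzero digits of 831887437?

8×3×1×8×8×7×4×3×7 = 903168

903168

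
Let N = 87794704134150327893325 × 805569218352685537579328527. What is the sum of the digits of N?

87794704134150327893325 × 805569218352685537579328527 = 70724711184852769159640312726071526195531985382275
Sum of its 50 digits: 219.

219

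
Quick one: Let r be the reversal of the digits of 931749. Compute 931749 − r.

-15390

Reverse of 931749 is 947139.
931749 − 947139 = -15390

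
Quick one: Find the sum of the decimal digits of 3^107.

3^107 = 1127130637840908780976740490797413723399509150616187
Sum of its 52 digits: 234.

234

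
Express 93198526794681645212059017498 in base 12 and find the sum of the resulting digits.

148

93198526794681645212059017498 in base 12 is 81843154A94932833AA6B424736.
Digit sum: 8+1+8+4+3+1+5+4+10+9+4+9+3+2+8+3+3+10+10+6+11+4+2+4+7+3+6 = 148.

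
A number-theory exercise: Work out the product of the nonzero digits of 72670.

588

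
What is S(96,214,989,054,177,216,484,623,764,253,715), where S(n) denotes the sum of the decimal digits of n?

9+6+2+1+4+9+8+9+0+5+4+1+7+7+2+1+6+4+8+4+6+2+3+7+6+4+2+5+3+7+1+5 = 148

148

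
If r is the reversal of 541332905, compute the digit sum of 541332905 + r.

Reversal of 541332905 is 509233145; 541332905 + 509233145 = 1050566050.
Digit sum of 1050566050: 1+0+5+0+5+6+6+0+5+0 = 28.

28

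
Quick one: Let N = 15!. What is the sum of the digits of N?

45

15! = 1307674368000
Sum of its 13 digits: 45.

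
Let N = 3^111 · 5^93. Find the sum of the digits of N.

612

3^111 · 5^93 = 9218699893354339028379636269616477554493079508717334777877277936475143297798649777430313179138465784490108489990234375
Sum of its 118 digits: 612.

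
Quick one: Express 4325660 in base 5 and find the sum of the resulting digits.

12

4325660 in base 5 is 2101410120.
Digit sum: 2+1+0+1+4+1+0+1+2+0 = 12.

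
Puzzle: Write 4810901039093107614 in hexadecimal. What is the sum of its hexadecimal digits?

4810901039093107614 in base 16 is 42C3C1017CB3CB9E.
Digit sum: 4+2+12+3+12+1+0+1+7+12+11+3+12+11+9+14 = 114.

114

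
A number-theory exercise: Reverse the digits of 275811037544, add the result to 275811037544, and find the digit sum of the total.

Reversal of 275811037544 is 445730118572; 275811037544 + 445730118572 = 721541156116.
Digit sum of 721541156116: 7+2+1+5+4+1+1+5+6+1+1+6 = 40.

40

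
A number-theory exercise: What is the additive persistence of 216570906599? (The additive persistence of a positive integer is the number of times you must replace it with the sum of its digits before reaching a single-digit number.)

216570906599 → 59 → 14 → 5 (3 steps)

3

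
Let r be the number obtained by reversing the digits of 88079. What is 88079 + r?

Reverse of 88079 is 97088.
88079 + 97088 = 185167

185167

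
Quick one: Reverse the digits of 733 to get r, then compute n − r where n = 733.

396

Reverse of 733 is 337.
733 − 337 = 396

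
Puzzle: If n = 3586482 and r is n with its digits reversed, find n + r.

Reverse of 3586482 is 2846853.
3586482 + 2846853 = 6433335

6433335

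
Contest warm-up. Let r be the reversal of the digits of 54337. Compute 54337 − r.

-19008

Reverse of 54337 is 73345.
54337 − 73345 = -19008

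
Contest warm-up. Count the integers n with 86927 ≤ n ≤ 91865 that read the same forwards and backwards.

The integers in [86927, 91865] that read the same forwards and backwards: 86968, 87078, 87178, 87278, 87378, 87478, …, 91719, 91819.
50 qualify.

50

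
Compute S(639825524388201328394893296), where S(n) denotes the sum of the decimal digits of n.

6+3+9+8+2+5+5+2+4+3+8+8+2+0+1+3+2+8+3+9+4+8+9+3+2+9+6 = 132

132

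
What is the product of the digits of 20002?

0

2×0×0×0×2 = 0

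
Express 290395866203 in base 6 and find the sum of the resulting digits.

290395866203 in base 6 is 341223411122255.
Digit sum: 3+4+1+2+2+3+4+1+1+1+2+2+2+5+5 = 38.

38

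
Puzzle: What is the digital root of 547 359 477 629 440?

4

5+4+7+3+5+9+4+7+7+6+2+9+4+4+0 = 76
7+6 = 13
1+3 = 4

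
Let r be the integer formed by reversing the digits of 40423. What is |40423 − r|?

Reverse of 40423 is 32404.
|40423 − 32404| = 8019

8019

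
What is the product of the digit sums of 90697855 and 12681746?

1715

S(90697855) = 9+0+6+9+7+8+5+5 = 49.
S(12681746) = 1+2+6+8+1+7+4+6 = 35.
49 · 35 = 1715.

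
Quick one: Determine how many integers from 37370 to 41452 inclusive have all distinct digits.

1344

The integers in [37370, 41452] that have all distinct digits: 37401, 37402, 37405, 37406, 37408, 37409, …, 41397, 41398.
1344 qualify.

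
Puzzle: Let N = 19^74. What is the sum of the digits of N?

19^74 = 42439129824447471520208553699316782082156065318222202558554334018390269381432740632277521846921
Sum of its 95 digits: 388.

388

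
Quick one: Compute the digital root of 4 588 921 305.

9

4+5+8+8+9+2+1+3+0+5 = 45
4+5 = 9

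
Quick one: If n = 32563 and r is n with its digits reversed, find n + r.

Reverse of 32563 is 36523.
32563 + 36523 = 69086

69086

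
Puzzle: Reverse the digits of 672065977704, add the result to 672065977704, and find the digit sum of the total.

Reversal of 672065977704 is 407779560276; 672065977704 + 407779560276 = 1079845537980.
Digit sum of 1079845537980: 1+0+7+9+8+4+5+5+3+7+9+8+0 = 66.

66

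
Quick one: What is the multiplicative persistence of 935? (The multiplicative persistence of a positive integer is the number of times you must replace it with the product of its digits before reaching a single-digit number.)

3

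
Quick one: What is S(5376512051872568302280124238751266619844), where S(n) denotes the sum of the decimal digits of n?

5+3+7+6+5+1+2+0+5+1+8+7+2+5+6+8+3+0+2+2+8+0+1+2+4+2+3+8+7+5+1+2+6+6+6+1+9+8+4+4 = 165

165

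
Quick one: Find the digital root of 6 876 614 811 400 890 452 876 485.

1

6+8+7+6+6+1+4+8+1+1+4+0+0+8+9+0+4+5+2+8+7+6+4+8+5 = 118
1+1+8 = 10
1+0 = 1
(Equivalently, 6 876 614 811 400 890 452 876 485 mod 9 = 1.)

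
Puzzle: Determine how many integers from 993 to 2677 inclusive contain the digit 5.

The integers in [993, 2677] that contain the digit 5: 995, 1005, 1015, 1025, 1035, 1045, …, 2665, 2675.
484 qualify.

484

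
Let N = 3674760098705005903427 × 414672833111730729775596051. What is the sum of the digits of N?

3674760098705005903427 × 414672833111730729775596051 = 1523823181135948056834350185158175100912668566777
Sum of its 49 digits: 210.

210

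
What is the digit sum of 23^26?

178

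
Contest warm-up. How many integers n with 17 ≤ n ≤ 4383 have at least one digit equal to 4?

1466

The integers in [17, 4383] that have at least one digit equal to 4: 24, 34, 40, 41, 42, 43, …, 4382, 4383.
1466 qualify.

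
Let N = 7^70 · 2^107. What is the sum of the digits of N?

368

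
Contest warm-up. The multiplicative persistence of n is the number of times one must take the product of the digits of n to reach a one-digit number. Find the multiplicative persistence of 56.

2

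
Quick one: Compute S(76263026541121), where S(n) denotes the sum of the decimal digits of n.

7+6+2+6+3+0+2+6+5+4+1+1+2+1 = 46

46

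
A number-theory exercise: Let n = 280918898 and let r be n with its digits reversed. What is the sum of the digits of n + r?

Reversal of 280918898 is 898819082; 280918898 + 898819082 = 1179737980.
Digit sum of 1179737980: 1+1+7+9+7+3+7+9+8+0 = 52.

52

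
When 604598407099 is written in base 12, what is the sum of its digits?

604598407099 in base 12 is 99212949537.
Digit sum: 9+9+2+1+2+9+4+9+5+3+7 = 60.

60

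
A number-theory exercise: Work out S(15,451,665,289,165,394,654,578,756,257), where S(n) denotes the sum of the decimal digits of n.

147

1+5+4+5+1+6+6+5+2+8+9+1+6+5+3+9+4+6+5+4+5+7+8+7+5+6+2+5+7 = 147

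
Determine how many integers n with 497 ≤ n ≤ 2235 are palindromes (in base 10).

The integers in [497, 2235] that are palindromes (in base 10): 505, 515, 525, 535, 545, 555, …, 2112, 2222.
63 qualify.

63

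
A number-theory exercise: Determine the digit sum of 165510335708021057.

59

1+6+5+5+1+0+3+3+5+7+0+8+0+2+1+0+5+7 = 59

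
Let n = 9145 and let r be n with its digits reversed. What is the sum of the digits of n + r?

Reversal of 9145 is 5419; 9145 + 5419 = 14564.
Digit sum of 14564: 1+4+5+6+4 = 20.

20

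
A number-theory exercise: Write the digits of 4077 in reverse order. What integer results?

7704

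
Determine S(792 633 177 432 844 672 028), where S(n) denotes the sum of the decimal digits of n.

95

7+9+2+6+3+3+1+7+7+4+3+2+8+4+4+6+7+2+0+2+8 = 95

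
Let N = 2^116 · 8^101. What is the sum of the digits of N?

2^116 · 8^101 = 1353842624082429130653522550851115089568572790710847937094960732721983060451965636249987502980536903367866802227247837807116288
Sum of its 127 digits: 572.

572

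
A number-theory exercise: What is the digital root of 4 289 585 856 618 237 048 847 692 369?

4+2+8+9+5+8+5+8+5+6+6+1+8+2+3+7+0+4+8+8+4+7+6+9+2+3+6+9 = 153
1+5+3 = 9

9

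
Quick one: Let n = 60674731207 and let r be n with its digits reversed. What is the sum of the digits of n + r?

Reversal of 60674731207 is 70213747606; 60674731207 + 70213747606 = 130888478813.
Digit sum of 130888478813: 1+3+0+8+8+8+4+7+8+8+1+3 = 59.

59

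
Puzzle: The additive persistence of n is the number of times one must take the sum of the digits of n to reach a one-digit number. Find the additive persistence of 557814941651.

3

557814941651 → 56 → 11 → 2 (3 steps)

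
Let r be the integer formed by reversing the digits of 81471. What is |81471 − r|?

Reverse of 81471 is 17418.
|81471 − 17418| = 64053

64053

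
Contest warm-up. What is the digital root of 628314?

6+2+8+3+1+4 = 24
2+4 = 6

6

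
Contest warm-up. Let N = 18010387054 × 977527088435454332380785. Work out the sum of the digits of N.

18010387054 × 977527088435454332380785 = 17605641218492219822519103162357390
Sum of its 35 digits: 135.

135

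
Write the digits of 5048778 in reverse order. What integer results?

Reversing 5048778 gives 8778405.

8778405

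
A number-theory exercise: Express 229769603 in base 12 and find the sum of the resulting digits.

52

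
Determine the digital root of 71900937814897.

7+1+9+0+0+9+3+7+8+1+4+8+9+7 = 73
7+3 = 10
1+0 = 1
(Equivalently, 71900937814897 mod 9 = 1.)

1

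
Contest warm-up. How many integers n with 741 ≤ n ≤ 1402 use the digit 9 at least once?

The integers in [741, 1402] that use the digit 9 at least once: 749, 759, 769, 779, 789, 790, …, 1398, 1399.
210 qualify.

210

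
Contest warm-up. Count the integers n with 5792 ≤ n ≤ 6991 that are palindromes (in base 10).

The integers in [5792, 6991] that are palindromes (in base 10): 5885, 5995, 6006, 6116, 6226, 6336, …, 6776, 6886.
11 qualify.

11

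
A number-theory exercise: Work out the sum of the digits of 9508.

22

9+5+0+8 = 22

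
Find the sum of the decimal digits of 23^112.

23^112 = 326225296085076848858563718410654151141615809040251066152384713871881795025767501189475562573468813548293606123684644644648419337255273771887086042216321
Sum of its 153 digits: 670.

670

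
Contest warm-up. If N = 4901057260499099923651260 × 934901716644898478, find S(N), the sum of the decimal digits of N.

189

4901057260499099923651260 × 934901716644898478 = 4582006846215551902963751020694773776782280
Sum of its 43 digits: 189.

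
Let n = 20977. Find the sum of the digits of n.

25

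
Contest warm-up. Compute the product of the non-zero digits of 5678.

5×6×7×8 = 1680

1680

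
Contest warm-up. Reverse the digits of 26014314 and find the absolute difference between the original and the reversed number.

15326748

Reverse of 26014314 is 41341062.
|26014314 − 41341062| = 15326748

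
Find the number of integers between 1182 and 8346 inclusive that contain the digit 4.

2658

The integers in [1182, 8346] that contain the digit 4: 1184, 1194, 1204, 1214, 1224, 1234, …, 8345, 8346.
2658 qualify.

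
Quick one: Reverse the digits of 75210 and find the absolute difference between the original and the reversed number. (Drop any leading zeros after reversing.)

73953

Reverse of 75210 is 1257.
|75210 − 1257| = 73953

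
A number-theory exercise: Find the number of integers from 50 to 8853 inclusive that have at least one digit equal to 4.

The integers in [50, 8853] that have at least one digit equal to 4: 54, 64, 74, 84, 94, 104, …, 8848, 8849.
3130 qualify.

3130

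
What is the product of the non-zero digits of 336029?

972

3×3×6×2×9 = 972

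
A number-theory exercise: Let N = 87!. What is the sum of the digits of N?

87! = 2107757298379527717213600518699389595229783738061356212322972511214654115727593174080683423236414793504734471782400000000000000000000
Sum of its 133 digits: 495.

495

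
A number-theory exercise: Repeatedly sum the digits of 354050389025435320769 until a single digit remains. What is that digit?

2

3+5+4+0+5+0+3+8+9+0+2+5+4+3+5+3+2+0+7+6+9 = 83
8+3 = 11
1+1 = 2
(Equivalently, 354050389025435320769 mod 9 = 2.)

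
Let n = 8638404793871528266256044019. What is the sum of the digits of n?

128

8+6+3+8+4+0+4+7+9+3+8+7+1+5+2+8+2+6+6+2+5+6+0+4+4+0+1+9 = 128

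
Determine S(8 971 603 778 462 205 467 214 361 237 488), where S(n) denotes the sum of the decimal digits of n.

8+9+7+1+6+0+3+7+7+8+4+6+2+2+0+5+4+6+7+2+1+4+3+6+1+2+3+7+4+8+8 = 141

141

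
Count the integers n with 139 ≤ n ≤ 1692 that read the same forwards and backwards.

The integers in [139, 1692] that read the same forwards and backwards: 141, 151, 161, 171, 181, 191, …, 1551, 1661.
93 qualify.

93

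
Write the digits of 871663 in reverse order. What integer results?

366178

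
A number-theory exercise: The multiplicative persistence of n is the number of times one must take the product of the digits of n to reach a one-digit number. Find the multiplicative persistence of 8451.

8451 → 160 → 0 (2 steps)

2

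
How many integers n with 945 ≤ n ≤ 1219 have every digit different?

99

The integers in [945, 1219] that have every digit different: 945, 946, 947, 948, 950, 951, …, 1208, 1209.
99 qualify.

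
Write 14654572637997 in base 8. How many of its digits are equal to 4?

2

14654572637997 in base 8 is 325201046127455.
The digit 4 appears 2 times.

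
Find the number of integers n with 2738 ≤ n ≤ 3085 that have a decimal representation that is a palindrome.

The integers in [2738, 3085] that have a decimal representation that is a palindrome: 2772, 2882, 2992, 3003.
4 qualify.

4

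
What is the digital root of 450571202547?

6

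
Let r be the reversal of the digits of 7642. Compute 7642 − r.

Reverse of 7642 is 2467.
7642 − 2467 = 5175

5175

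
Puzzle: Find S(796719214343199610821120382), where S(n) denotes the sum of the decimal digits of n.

7+9+6+7+1+9+2+1+4+3+4+3+1+9+9+6+1+0+8+2+1+1+2+0+3+8+2 = 109

109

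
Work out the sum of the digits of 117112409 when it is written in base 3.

17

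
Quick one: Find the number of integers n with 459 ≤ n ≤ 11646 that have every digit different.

The integers in [459, 11646] that have every digit different: 459, 460, 461, 462, 463, 465, …, 10986, 10987.
5265 qualify.

5265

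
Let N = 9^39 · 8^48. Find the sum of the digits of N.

378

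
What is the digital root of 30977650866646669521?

3

3+0+9+7+7+6+5+0+8+6+6+6+4+6+6+6+9+5+2+1 = 102
1+0+2 = 3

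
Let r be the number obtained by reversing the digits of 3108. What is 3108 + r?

Reverse of 3108 is 8013.
3108 + 8013 = 11121

11121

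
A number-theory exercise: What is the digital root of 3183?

6

3+1+8+3 = 15
1+5 = 6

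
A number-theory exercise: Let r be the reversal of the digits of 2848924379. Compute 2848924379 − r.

-6885374103

Reverse of 2848924379 is 9734298482.
2848924379 − 9734298482 = -6885374103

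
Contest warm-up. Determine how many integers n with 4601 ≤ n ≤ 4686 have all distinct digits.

47

The integers in [4601, 4686] that have all distinct digits: 4601, 4602, 4603, 4605, 4607, 4608, …, 4683, 4685.
47 qualify.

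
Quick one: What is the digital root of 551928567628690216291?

1

5+5+1+9+2+8+5+6+7+6+2+8+6+9+0+2+1+6+2+9+1 = 100
1+0+0 = 1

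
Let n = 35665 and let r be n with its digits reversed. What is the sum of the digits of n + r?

Reversal of 35665 is 56653; 35665 + 56653 = 92318.
Digit sum of 92318: 9+2+3+1+8 = 23.

23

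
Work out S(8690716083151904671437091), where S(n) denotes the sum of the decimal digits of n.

106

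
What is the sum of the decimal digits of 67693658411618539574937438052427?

158

6+7+6+9+3+6+5+8+4+1+1+6+1+8+5+3+9+5+7+4+9+3+7+4+3+8+0+5+2+4+2+7 = 158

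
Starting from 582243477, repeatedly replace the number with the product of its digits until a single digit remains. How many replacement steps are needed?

2

582243477 → 376320 → 0 (2 steps)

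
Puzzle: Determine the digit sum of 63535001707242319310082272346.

96

6+3+5+3+5+0+0+1+7+0+7+2+4+2+3+1+9+3+1+0+0+8+2+2+7+2+3+4+6 = 96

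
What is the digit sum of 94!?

94! = 108736615665674308027365285256786601004186803580182872307497374434045199869417927630229109214583415458560865651202385340530688000000000000000000000
Sum of its 147 digits: 549.

549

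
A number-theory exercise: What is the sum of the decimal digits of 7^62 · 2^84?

355

7^62 · 2^84 = 481502023591409772863438469088503313484744439984359951020650746433349284265984
Sum of its 78 digits: 355.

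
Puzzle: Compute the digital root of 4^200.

The digital root of n equals n mod 9 (or 9 when 9 | n), so we need 4^200 mod 9.
4^200 ≡ 7 (mod 9), so the digital root is 7.

7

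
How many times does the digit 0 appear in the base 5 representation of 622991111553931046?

3

622991111553931046 in base 5 is 20211223142332430301243141.
The digit 0 appears 3 times.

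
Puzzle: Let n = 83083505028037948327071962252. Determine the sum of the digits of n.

8+3+0+8+3+5+0+5+0+2+8+0+3+7+9+4+8+3+2+7+0+7+1+9+6+2+2+5+2 = 119

119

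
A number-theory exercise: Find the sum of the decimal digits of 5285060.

26

5+2+8+5+0+6+0 = 26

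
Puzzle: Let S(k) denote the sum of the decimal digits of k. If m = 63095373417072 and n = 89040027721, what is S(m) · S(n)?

S(63095373417072) = 6+3+0+9+5+3+7+3+4+1+7+0+7+2 = 57.
S(89040027721) = 8+9+0+4+0+0+2+7+7+2+1 = 40.
57 · 40 = 2280.

2280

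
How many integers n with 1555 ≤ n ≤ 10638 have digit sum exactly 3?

The integers in [1555, 10638] that have digit sum exactly 3: 2001, 2010, 2100, 3000, 10002, 10011, 10020, 10101, 10110, 10200.
10 qualify.

10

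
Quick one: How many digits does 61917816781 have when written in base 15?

10

61917816781 in base 15 is 1925CCEBC1, which has 10 digits.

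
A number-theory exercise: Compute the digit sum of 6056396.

6+0+5+6+3+9+6 = 35

35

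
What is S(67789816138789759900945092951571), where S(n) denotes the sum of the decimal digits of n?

6+7+7+8+9+8+1+6+1+3+8+7+8+9+7+5+9+9+0+0+9+4+5+0+9+2+9+5+1+5+7+1 = 175

175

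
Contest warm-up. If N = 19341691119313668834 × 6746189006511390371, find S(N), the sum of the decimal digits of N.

174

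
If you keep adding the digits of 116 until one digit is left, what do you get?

8

1+1+6 = 8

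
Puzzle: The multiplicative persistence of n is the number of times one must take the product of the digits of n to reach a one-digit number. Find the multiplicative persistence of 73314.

73314 → 252 → 20 → 0 (3 steps)

3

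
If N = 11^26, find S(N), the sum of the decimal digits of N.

112

11^26 = 1191817653772720942460132761
Sum of its 28 digits: 112.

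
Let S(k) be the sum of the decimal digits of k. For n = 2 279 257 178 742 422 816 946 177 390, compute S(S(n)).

First digit sum: 132.
1+3+2 = 6.

6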